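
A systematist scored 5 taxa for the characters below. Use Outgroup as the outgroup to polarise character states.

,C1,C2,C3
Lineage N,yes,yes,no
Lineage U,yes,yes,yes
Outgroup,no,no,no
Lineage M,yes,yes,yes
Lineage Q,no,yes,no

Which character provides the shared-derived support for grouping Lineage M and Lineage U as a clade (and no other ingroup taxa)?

The outgroup has state 'no' for every character, so 'yes' is the derived state throughout.
C1: derived state 'yes' in Lineage M, Lineage N, and Lineage U only — synapomorphy for {Lineage M, Lineage N, Lineage U}.
All ingroup taxa share the derived state 'yes' for C2; it defines the ingroup but does not resolve relationships within it.
Only Lineage M and Lineage U show the derived state 'yes' for C3, supporting them as a clade.
Most parsimonious ingroup topology: ((Lineage N,(Lineage M,Lineage U)),Lineage Q).
The clade {Lineage M, Lineage U} is supported by C3: its derived state 'yes' occurs in exactly those taxa and in no other taxon (including the outgroup).

C3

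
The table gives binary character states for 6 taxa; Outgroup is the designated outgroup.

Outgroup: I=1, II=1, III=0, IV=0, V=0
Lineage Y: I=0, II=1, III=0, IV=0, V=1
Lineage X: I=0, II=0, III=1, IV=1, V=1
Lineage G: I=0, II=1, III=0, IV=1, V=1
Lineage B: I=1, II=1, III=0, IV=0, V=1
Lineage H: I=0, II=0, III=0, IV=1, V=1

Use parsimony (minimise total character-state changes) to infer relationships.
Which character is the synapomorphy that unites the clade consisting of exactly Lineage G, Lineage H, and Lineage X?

IV

Character polarity is set by the outgroup: the derived state is whichever differs from the outgroup's state, so for I, II the derived state is '0', and for the remaining characters it is '1'.
I (derived state '0') is shared by Lineage G, Lineage H, Lineage X, and Lineage Y — a synapomorphy uniting that clade.
II (derived state '0') is shared by Lineage H and Lineage X — a synapomorphy uniting that clade.
III: derived state '1' in Lineage X only — an autapomorphy, so it tells us nothing about relationships among taxa.
IV: derived state '1' in Lineage G, Lineage H, and Lineage X only — synapomorphy for {Lineage G, Lineage H, Lineage X}.
All ingroup taxa share the derived state '1' for V; it defines the ingroup but does not resolve relationships within it.
Most parsimonious ingroup topology: ((Lineage Y,((Lineage X,Lineage H),Lineage G)),Lineage B).
The clade {Lineage G, Lineage H, Lineage X} is supported by IV: its derived state '1' occurs in exactly those taxa and in no other taxon (including the outgroup).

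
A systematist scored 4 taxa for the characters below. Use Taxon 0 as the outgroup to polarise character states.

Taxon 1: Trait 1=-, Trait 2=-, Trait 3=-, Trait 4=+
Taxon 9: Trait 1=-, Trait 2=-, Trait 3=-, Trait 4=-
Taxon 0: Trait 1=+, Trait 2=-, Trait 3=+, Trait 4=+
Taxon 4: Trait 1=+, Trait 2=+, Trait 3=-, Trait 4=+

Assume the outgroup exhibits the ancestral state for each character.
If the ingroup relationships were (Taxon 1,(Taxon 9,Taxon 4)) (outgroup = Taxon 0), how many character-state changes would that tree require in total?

5

Map each character onto (Taxon 1,(Taxon 9,Taxon 4)) (rooted by Taxon 0) and count the minimum state changes it requires (Fitch parsimony):
Trait 1: 2; Trait 2: 1; Trait 3: 1; Trait 4: 1.
Total tree length = 5.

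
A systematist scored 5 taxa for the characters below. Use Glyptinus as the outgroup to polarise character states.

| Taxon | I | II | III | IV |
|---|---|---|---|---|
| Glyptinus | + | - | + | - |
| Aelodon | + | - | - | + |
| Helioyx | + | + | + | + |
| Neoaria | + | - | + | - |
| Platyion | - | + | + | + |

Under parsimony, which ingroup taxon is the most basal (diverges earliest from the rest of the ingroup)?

Character polarity is set by the outgroup: the derived state is whichever differs from the outgroup's state, so for I, III the derived state is '-', and for the remaining characters it is '+'.
I: derived state '-' in Platyion only — an autapomorphy, so it tells us nothing about relationships among taxa.
II: derived state '+' in Helioyx and Platyion only — synapomorphy for {Helioyx, Platyion}.
III (derived state '-') is unique to Aelodon (autapomorphy; uninformative for grouping).
IV: derived state '+' in Aelodon, Helioyx, and Platyion only — synapomorphy for {Aelodon, Helioyx, Platyion}.
Most parsimonious ingroup topology: ((Aelodon,(Helioyx,Platyion)),Neoaria).
Neoaria is sister to the clade containing all other ingroup taxa, so it is the earliest-diverging (most basal) ingroup lineage.

Neoaria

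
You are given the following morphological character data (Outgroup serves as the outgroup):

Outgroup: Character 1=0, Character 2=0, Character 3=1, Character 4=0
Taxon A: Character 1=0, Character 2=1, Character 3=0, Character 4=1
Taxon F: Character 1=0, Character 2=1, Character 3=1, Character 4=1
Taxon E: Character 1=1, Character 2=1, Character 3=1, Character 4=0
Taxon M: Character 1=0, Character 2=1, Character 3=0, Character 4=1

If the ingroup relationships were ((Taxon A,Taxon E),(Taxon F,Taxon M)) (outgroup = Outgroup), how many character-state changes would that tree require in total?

6

Map each character onto ((Taxon A,Taxon E),(Taxon F,Taxon M)) (rooted by Outgroup) and count the minimum state changes it requires (Fitch parsimony):
Character 1: 1; Character 2: 1; Character 3: 2; Character 4: 2.
Total tree length = 6.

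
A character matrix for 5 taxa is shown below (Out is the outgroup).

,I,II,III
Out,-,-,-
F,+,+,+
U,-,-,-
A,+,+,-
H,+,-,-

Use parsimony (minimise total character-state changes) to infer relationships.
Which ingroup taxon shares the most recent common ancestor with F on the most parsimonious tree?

A

The outgroup has state '-' for every character, so '+' is the derived state throughout.
I: derived state '+' in A, F, and H only — synapomorphy for {A, F, H}.
II: derived state '+' in A and F only — synapomorphy for {A, F}.
III (derived state '+') is unique to F (autapomorphy; uninformative for grouping).
Most parsimonious ingroup topology: (((F,A),H),U).
F and A form a cherry on this tree, so they are sister taxa.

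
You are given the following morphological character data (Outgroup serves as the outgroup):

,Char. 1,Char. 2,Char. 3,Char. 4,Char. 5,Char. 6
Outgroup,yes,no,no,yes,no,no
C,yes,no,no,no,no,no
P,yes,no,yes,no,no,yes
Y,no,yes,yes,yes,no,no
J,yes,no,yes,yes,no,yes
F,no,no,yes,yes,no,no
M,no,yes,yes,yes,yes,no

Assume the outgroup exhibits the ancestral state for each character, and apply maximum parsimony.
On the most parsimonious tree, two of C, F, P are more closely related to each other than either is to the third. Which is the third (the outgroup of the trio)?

C

Character polarity is set by the outgroup: the derived state is whichever differs from the outgroup's state, so for Char. 1, Char. 4 the derived state is 'no', and for the remaining characters it is 'yes'.
Char. 1 (derived state 'no') is shared by F, M, and Y — a synapomorphy uniting that clade.
Only M and Y show the derived state 'yes' for Char. 2, supporting them as a clade.
Char. 3: derived state 'yes' in F, J, M, P, and Y only — synapomorphy for {F, J, M, P, Y}.
Char. 4 (state 'no') occurs in C and P but conflicts with the nesting implied by the other characters — most parsimoniously interpreted as homoplasy.
Char. 5: derived state 'yes' in M only — an autapomorphy, so it tells us nothing about relationships among taxa.
Only J and P show the derived state 'yes' for Char. 6, supporting them as a clade.
Most parsimonious ingroup topology: (C,((P,J),((Y,M),F))).
F and P share a more recent common ancestor with each other than either does with C, so C is the least closely related of the three.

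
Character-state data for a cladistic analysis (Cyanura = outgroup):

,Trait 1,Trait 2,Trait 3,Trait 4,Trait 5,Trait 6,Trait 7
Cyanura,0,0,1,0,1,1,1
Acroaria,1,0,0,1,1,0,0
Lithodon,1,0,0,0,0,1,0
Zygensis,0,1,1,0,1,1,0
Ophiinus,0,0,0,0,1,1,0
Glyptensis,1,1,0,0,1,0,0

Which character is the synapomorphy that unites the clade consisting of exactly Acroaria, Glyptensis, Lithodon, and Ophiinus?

Character polarity is set by the outgroup: the derived state is whichever differs from the outgroup's state, so for Trait 3, Trait 5, Trait 6, Trait 7 the derived state is '0', and for the remaining characters it is '1'.
Only Acroaria, Glyptensis, and Lithodon show the derived state '1' for Trait 1, supporting them as a clade.
Trait 2 groups Glyptensis and Zygensis, which is incompatible with the clades supported by the remaining characters; treating it as convergent (homoplasy) costs fewer steps than any alternative tree.
Trait 3: derived state '0' in Acroaria, Glyptensis, Lithodon, and Ophiinus only — synapomorphy for {Acroaria, Glyptensis, Lithodon, Ophiinus}.
Trait 4 (derived state '1') is unique to Acroaria (autapomorphy; uninformative for grouping).
Trait 5 (derived state '0') is unique to Lithodon (autapomorphy; uninformative for grouping).
Only Acroaria and Glyptensis show the derived state '0' for Trait 6, supporting them as a clade.
Trait 7 (derived state '0') is shared by all ingroup taxa — unites the whole ingroup.
Most parsimonious ingroup topology: ((((Acroaria,Glyptensis),Lithodon),Ophiinus),Zygensis).
The clade {Acroaria, Glyptensis, Lithodon, Ophiinus} is supported by Trait 3: its derived state '0' occurs in exactly those taxa and in no other taxon (including the outgroup).

Trait 3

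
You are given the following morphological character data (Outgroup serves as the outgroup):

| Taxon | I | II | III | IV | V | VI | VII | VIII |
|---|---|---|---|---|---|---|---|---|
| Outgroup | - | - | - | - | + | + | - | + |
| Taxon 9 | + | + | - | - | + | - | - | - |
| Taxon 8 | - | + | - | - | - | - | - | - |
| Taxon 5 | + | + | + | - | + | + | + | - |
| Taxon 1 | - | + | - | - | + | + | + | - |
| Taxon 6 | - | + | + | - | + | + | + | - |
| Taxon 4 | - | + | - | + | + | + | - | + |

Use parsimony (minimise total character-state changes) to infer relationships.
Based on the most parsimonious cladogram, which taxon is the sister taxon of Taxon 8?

Taxon 9

Character polarity is set by the outgroup: the derived state is whichever differs from the outgroup's state, so for V, VI, VIII the derived state is '-', and for the remaining characters it is '+'.
I groups Taxon 5 and Taxon 9, which is incompatible with the clades supported by the remaining characters; treating it as convergent (homoplasy) costs fewer steps than any alternative tree.
II (derived state '+') is shared by all ingroup taxa — unites the whole ingroup.
III: derived state '+' in Taxon 5 and Taxon 6 only — synapomorphy for {Taxon 5, Taxon 6}.
IV: derived state '+' in Taxon 4 only — an autapomorphy, so it tells us nothing about relationships among taxa.
V: derived state '-' in Taxon 8 only — an autapomorphy, so it tells us nothing about relationships among taxa.
VI: derived state '-' in Taxon 8 and Taxon 9 only — synapomorphy for {Taxon 8, Taxon 9}.
VII (derived state '+') is shared by Taxon 1, Taxon 5, and Taxon 6 — a synapomorphy uniting that clade.
VIII (derived state '-') is shared by Taxon 1, Taxon 5, Taxon 6, Taxon 8, and Taxon 9 — a synapomorphy uniting that clade.
Most parsimonious ingroup topology: (((Taxon 9,Taxon 8),((Taxon 5,Taxon 6),Taxon 1)),Taxon 4).
Taxon 8 and Taxon 9 form a cherry on this tree, so they are sister taxa.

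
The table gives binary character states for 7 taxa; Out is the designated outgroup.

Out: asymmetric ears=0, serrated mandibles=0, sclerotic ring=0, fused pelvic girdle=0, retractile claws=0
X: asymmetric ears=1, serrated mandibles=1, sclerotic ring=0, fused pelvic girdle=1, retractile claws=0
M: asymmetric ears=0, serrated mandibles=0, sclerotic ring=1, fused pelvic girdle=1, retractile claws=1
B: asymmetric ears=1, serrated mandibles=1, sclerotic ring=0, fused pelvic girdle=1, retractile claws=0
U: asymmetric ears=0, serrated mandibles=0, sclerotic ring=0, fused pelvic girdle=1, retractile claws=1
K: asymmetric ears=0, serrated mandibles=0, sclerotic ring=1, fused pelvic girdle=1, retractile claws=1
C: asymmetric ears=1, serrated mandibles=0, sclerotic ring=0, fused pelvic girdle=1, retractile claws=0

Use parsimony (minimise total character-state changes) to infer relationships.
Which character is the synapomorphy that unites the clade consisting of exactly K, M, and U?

retractile claws

The outgroup has state '0' for every character, so '1' is the derived state throughout.
asymmetric ears: derived state '1' in B, C, and X only — synapomorphy for {B, C, X}.
Only B and X show the derived state '1' for serrated mandibles, supporting them as a clade.
sclerotic ring (derived state '1') is shared by K and M — a synapomorphy uniting that clade.
fused pelvic girdle (derived state '1') is shared by all ingroup taxa — unites the whole ingroup.
retractile claws: derived state '1' in K, M, and U only — synapomorphy for {K, M, U}.
Most parsimonious ingroup topology: (((X,B),C),((M,K),U)).
The clade {K, M, U} is supported by retractile claws: its derived state '1' occurs in exactly those taxa and in no other taxon (including the outgroup).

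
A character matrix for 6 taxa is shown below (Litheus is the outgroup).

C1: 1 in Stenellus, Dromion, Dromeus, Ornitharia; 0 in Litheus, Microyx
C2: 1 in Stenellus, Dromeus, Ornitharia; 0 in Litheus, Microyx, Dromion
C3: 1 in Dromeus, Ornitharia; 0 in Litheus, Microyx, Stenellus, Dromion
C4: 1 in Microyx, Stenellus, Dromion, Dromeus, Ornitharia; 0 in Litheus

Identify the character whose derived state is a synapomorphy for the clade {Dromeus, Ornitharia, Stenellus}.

The outgroup has state '0' for every character, so '1' is the derived state throughout.
C1 (derived state '1') is shared by Dromeus, Dromion, Ornitharia, and Stenellus — a synapomorphy uniting that clade.
Only Dromeus, Ornitharia, and Stenellus show the derived state '1' for C2, supporting them as a clade.
Only Dromeus and Ornitharia show the derived state '1' for C3, supporting them as a clade.
C4 (derived state '1') is shared by all ingroup taxa — unites the whole ingroup.
Most parsimonious ingroup topology: (Microyx,((Stenellus,(Dromeus,Ornitharia)),Dromion)).
The clade {Dromeus, Ornitharia, Stenellus} is supported by C2: its derived state '1' occurs in exactly those taxa and in no other taxon (including the outgroup).

C2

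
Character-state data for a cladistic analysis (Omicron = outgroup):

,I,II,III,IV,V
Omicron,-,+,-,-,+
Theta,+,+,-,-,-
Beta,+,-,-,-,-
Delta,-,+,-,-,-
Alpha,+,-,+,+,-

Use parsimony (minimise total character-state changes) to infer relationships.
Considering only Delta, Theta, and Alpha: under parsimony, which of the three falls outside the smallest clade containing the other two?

Delta

Character polarity is set by the outgroup: the derived state is whichever differs from the outgroup's state, so for II, V the derived state is '-', and for the remaining characters it is '+'.
I (derived state '+') is shared by Alpha, Beta, and Theta — a synapomorphy uniting that clade.
II (derived state '-') is shared by Alpha and Beta — a synapomorphy uniting that clade.
III: derived state '+' in Alpha only — an autapomorphy, so it tells us nothing about relationships among taxa.
IV: derived state '+' in Alpha only — an autapomorphy, so it tells us nothing about relationships among taxa.
V (derived state '-') is shared by all ingroup taxa — unites the whole ingroup.
Most parsimonious ingroup topology: ((Theta,(Beta,Alpha)),Delta).
Theta and Alpha share a more recent common ancestor with each other than either does with Delta, so Delta is the least closely related of the three.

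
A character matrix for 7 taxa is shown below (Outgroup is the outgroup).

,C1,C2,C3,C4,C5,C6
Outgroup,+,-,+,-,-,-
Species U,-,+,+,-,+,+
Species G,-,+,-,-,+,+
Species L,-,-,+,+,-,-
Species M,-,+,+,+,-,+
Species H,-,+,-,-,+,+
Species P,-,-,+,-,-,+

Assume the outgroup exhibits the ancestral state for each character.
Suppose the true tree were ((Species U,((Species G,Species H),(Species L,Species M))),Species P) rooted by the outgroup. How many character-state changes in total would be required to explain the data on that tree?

9

Map each character onto ((Species U,((Species G,Species H),(Species L,Species M))),Species P) (rooted by Outgroup) and count the minimum state changes it requires (Fitch parsimony):
C1: 1; C2: 2; C3: 1; C4: 1; C5: 2; C6: 2.
Total tree length = 9.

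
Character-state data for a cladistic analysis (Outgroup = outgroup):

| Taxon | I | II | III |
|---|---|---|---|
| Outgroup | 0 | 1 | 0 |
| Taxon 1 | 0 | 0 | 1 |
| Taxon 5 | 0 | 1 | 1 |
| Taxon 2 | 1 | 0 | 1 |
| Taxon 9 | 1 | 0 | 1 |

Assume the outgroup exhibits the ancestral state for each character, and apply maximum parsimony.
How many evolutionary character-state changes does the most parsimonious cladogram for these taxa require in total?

3

Character polarity is set by the outgroup: the derived state is whichever differs from the outgroup's state, so for II the derived state is '0', and for the remaining characters it is '1'.
Only Taxon 2 and Taxon 9 show the derived state '1' for I, supporting them as a clade.
II: derived state '0' in Taxon 1, Taxon 2, and Taxon 9 only — synapomorphy for {Taxon 1, Taxon 2, Taxon 9}.
III (derived state '1') is shared by all ingroup taxa — unites the whole ingroup.
Most parsimonious ingroup topology: ((Taxon 1,(Taxon 2,Taxon 9)),Taxon 5).
Changes per character on this tree: I: 1; II: 1; III: 1.
Total = 3.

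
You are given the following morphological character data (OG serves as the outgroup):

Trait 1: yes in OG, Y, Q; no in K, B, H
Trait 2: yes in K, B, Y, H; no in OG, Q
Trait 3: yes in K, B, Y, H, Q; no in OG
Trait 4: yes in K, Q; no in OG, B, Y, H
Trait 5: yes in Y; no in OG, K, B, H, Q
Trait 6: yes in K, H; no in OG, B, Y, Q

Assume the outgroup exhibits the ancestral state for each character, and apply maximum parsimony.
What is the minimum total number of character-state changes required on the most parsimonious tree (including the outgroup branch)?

Character polarity is set by the outgroup: the derived state is whichever differs from the outgroup's state, so for Trait 1 the derived state is 'no', and for the remaining characters it is 'yes'.
Trait 1: derived state 'no' in B, H, and K only — synapomorphy for {B, H, K}.
Trait 2: derived state 'yes' in B, H, K, and Y only — synapomorphy for {B, H, K, Y}.
All ingroup taxa share the derived state 'yes' for Trait 3; it defines the ingroup but does not resolve relationships within it.
Trait 4 groups K and Q, which is incompatible with the clades supported by the remaining characters; treating it as convergent (homoplasy) costs fewer steps than any alternative tree.
Trait 5 (derived state 'yes') is unique to Y (autapomorphy; uninformative for grouping).
Trait 6 (derived state 'yes') is shared by H and K — a synapomorphy uniting that clade.
Most parsimonious ingroup topology: ((((K,H),B),Y),Q).
Changes per character on this tree: Trait 1: 1; Trait 2: 1; Trait 3: 1; Trait 4: 2; Trait 5: 1; Trait 6: 1.
Total = 7.

7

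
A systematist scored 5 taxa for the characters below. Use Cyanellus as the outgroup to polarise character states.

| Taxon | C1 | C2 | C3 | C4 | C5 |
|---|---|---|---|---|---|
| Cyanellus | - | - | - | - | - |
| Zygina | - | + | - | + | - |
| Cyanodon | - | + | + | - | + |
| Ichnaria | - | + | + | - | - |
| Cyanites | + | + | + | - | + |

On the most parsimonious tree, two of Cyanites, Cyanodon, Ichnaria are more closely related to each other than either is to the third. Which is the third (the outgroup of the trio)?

Ichnaria

The outgroup has state '-' for every character, so '+' is the derived state throughout.
C1: derived state '+' in Cyanites only — an autapomorphy, so it tells us nothing about relationships among taxa.
C2 (derived state '+') is shared by all ingroup taxa — unites the whole ingroup.
C3: derived state '+' in Cyanites, Cyanodon, and Ichnaria only — synapomorphy for {Cyanites, Cyanodon, Ichnaria}.
C4 (derived state '+') is unique to Zygina (autapomorphy; uninformative for grouping).
C5 (derived state '+') is shared by Cyanites and Cyanodon — a synapomorphy uniting that clade.
Most parsimonious ingroup topology: (Zygina,((Cyanodon,Cyanites),Ichnaria)).
Cyanites and Cyanodon share a more recent common ancestor with each other than either does with Ichnaria, so Ichnaria is the least closely related of the three.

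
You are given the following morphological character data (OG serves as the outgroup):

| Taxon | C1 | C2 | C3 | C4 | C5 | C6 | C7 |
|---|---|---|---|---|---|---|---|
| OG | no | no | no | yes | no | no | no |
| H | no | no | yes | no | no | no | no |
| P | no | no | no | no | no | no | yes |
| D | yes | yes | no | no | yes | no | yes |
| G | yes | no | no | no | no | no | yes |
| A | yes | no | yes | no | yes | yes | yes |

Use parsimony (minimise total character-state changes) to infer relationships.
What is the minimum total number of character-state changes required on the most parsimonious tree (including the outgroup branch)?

Character polarity is set by the outgroup: the derived state is whichever differs from the outgroup's state, so for C4 the derived state is 'no', and for the remaining characters it is 'yes'.
C1 (derived state 'yes') is shared by A, D, and G — a synapomorphy uniting that clade.
C2: derived state 'yes' in D only — an autapomorphy, so it tells us nothing about relationships among taxa.
C3 groups A and H, which is incompatible with the clades supported by the remaining characters; treating it as convergent (homoplasy) costs fewer steps than any alternative tree.
All ingroup taxa share the derived state 'no' for C4; it defines the ingroup but does not resolve relationships within it.
C5 (derived state 'yes') is shared by A and D — a synapomorphy uniting that clade.
C6: derived state 'yes' in A only — an autapomorphy, so it tells us nothing about relationships among taxa.
C7: derived state 'yes' in A, D, G, and P only — synapomorphy for {A, D, G, P}.
Most parsimonious ingroup topology: (((G,(D,A)),P),H).
Changes per character on this tree: C1: 1; C2: 1; C3: 2; C4: 1; C5: 1; C6: 1; C7: 1.
Total = 8.

8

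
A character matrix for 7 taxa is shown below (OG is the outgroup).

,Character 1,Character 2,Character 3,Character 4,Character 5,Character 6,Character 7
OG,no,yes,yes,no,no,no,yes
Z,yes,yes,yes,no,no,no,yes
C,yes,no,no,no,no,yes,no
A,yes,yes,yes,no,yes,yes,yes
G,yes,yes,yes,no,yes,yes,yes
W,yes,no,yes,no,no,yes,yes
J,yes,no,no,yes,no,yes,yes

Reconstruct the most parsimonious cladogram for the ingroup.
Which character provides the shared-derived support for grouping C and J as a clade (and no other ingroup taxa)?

Character polarity is set by the outgroup: the derived state is whichever differs from the outgroup's state, so for Character 2, Character 3, Character 7 the derived state is 'no', and for the remaining characters it is 'yes'.
All ingroup taxa share the derived state 'yes' for Character 1; it defines the ingroup but does not resolve relationships within it.
Character 2 (derived state 'no') is shared by C, J, and W — a synapomorphy uniting that clade.
Only C and J show the derived state 'no' for Character 3, supporting them as a clade.
Character 4 (derived state 'yes') is unique to J (autapomorphy; uninformative for grouping).
Character 5: derived state 'yes' in A and G only — synapomorphy for {A, G}.
Character 6 (derived state 'yes') is shared by A, C, G, J, and W — a synapomorphy uniting that clade.
Character 7 (derived state 'no') is unique to C (autapomorphy; uninformative for grouping).
Most parsimonious ingroup topology: (Z,(((C,J),W),(A,G))).
The clade {C, J} is supported by Character 3: its derived state 'no' occurs in exactly those taxa and in no other taxon (including the outgroup).

Character 3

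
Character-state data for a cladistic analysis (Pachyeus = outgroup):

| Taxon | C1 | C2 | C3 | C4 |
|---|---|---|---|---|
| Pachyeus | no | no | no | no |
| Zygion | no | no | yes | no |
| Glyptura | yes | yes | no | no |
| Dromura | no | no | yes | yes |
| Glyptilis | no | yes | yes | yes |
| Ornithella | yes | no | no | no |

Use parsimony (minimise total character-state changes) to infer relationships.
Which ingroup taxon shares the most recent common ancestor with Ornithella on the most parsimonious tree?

Glyptura

The outgroup has state 'no' for every character, so 'yes' is the derived state throughout.
Only Glyptura and Ornithella show the derived state 'yes' for C1, supporting them as a clade.
C2 groups Glyptilis and Glyptura, which is incompatible with the clades supported by the remaining characters; treating it as convergent (homoplasy) costs fewer steps than any alternative tree.
C3: derived state 'yes' in Dromura, Glyptilis, and Zygion only — synapomorphy for {Dromura, Glyptilis, Zygion}.
C4 (derived state 'yes') is shared by Dromura and Glyptilis — a synapomorphy uniting that clade.
Most parsimonious ingroup topology: ((Zygion,(Dromura,Glyptilis)),(Glyptura,Ornithella)).
Ornithella and Glyptura form a cherry on this tree, so they are sister taxa.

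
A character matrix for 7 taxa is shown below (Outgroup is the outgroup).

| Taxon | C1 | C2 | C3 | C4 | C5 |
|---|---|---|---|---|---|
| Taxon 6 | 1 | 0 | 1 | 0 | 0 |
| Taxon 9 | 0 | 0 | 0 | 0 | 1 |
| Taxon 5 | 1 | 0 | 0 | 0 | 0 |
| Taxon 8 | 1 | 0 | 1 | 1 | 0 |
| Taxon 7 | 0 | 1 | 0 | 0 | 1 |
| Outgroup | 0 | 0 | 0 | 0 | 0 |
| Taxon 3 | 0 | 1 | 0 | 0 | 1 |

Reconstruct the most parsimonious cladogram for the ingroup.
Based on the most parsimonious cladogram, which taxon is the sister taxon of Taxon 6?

Taxon 8

The outgroup has state '0' for every character, so '1' is the derived state throughout.
Only Taxon 5, Taxon 6, and Taxon 8 show the derived state '1' for C1, supporting them as a clade.
C2: derived state '1' in Taxon 3 and Taxon 7 only — synapomorphy for {Taxon 3, Taxon 7}.
Only Taxon 6 and Taxon 8 show the derived state '1' for C3, supporting them as a clade.
C4: derived state '1' in Taxon 8 only — an autapomorphy, so it tells us nothing about relationships among taxa.
C5 (derived state '1') is shared by Taxon 3, Taxon 7, and Taxon 9 — a synapomorphy uniting that clade.
Most parsimonious ingroup topology: (((Taxon 3,Taxon 7),Taxon 9),((Taxon 6,Taxon 8),Taxon 5)).
Taxon 6 and Taxon 8 form a cherry on this tree, so they are sister taxa.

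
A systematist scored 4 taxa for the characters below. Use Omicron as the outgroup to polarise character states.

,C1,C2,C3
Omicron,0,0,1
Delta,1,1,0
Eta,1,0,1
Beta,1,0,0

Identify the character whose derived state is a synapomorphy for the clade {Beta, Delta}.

C3

Character polarity is set by the outgroup: the derived state is whichever differs from the outgroup's state, so for C3 the derived state is '0', and for the remaining characters it is '1'.
C1 (derived state '1') is shared by all ingroup taxa — unites the whole ingroup.
C2 (derived state '1') is unique to Delta (autapomorphy; uninformative for grouping).
Only Beta and Delta show the derived state '0' for C3, supporting them as a clade.
Most parsimonious ingroup topology: ((Delta,Beta),Eta).
The clade {Beta, Delta} is supported by C3: its derived state '0' occurs in exactly those taxa and in no other taxon (including the outgroup).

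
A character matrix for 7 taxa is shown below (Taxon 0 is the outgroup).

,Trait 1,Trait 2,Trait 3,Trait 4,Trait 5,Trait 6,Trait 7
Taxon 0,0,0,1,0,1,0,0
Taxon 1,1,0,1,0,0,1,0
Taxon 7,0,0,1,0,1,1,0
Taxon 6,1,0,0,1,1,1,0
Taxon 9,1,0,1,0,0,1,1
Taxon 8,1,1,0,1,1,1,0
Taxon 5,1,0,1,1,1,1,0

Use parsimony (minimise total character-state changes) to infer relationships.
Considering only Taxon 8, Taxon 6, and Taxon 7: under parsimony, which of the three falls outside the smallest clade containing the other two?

Taxon 7

Character polarity is set by the outgroup: the derived state is whichever differs from the outgroup's state, so for Trait 3, Trait 5 the derived state is '0', and for the remaining characters it is '1'.
Trait 1 (derived state '1') is shared by Taxon 1, Taxon 5, Taxon 6, Taxon 8, and Taxon 9 — a synapomorphy uniting that clade.
Trait 2: derived state '1' in Taxon 8 only — an autapomorphy, so it tells us nothing about relationships among taxa.
Trait 3 (derived state '0') is shared by Taxon 6 and Taxon 8 — a synapomorphy uniting that clade.
Trait 4: derived state '1' in Taxon 5, Taxon 6, and Taxon 8 only — synapomorphy for {Taxon 5, Taxon 6, Taxon 8}.
Only Taxon 1 and Taxon 9 show the derived state '0' for Trait 5, supporting them as a clade.
All ingroup taxa share the derived state '1' for Trait 6; it defines the ingroup but does not resolve relationships within it.
Trait 7 (derived state '1') is unique to Taxon 9 (autapomorphy; uninformative for grouping).
Most parsimonious ingroup topology: (((Taxon 1,Taxon 9),((Taxon 6,Taxon 8),Taxon 5)),Taxon 7).
Taxon 6 and Taxon 8 share a more recent common ancestor with each other than either does with Taxon 7, so Taxon 7 is the least closely related of the three.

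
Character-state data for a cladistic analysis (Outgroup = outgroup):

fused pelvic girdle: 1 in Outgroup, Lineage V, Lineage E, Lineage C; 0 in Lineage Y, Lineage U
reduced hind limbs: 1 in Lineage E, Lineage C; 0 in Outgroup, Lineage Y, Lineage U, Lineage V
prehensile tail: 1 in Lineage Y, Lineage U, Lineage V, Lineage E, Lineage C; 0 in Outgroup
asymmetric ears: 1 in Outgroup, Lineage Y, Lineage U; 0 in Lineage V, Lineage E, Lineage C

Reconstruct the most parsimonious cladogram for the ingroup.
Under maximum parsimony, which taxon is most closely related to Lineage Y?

Lineage U

Character polarity is set by the outgroup: the derived state is whichever differs from the outgroup's state, so for fused pelvic girdle, asymmetric ears the derived state is '0', and for the remaining characters it is '1'.
fused pelvic girdle: derived state '0' in Lineage U and Lineage Y only — synapomorphy for {Lineage U, Lineage Y}.
Only Lineage C and Lineage E show the derived state '1' for reduced hind limbs, supporting them as a clade.
All ingroup taxa share the derived state '1' for prehensile tail; it defines the ingroup but does not resolve relationships within it.
asymmetric ears (derived state '0') is shared by Lineage C, Lineage E, and Lineage V — a synapomorphy uniting that clade.
Most parsimonious ingroup topology: ((Lineage Y,Lineage U),(Lineage V,(Lineage E,Lineage C))).
Lineage Y and Lineage U form a cherry on this tree, so they are sister taxa.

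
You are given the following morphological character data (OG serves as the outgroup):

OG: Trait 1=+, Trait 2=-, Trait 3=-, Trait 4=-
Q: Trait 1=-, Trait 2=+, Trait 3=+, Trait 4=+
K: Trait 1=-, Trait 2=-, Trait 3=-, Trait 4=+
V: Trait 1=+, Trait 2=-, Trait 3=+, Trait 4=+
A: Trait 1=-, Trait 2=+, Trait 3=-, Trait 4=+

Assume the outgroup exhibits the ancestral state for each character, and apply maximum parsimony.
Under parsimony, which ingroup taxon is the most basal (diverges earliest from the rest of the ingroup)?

Character polarity is set by the outgroup: the derived state is whichever differs from the outgroup's state, so for Trait 1 the derived state is '-', and for the remaining characters it is '+'.
Trait 1: derived state '-' in A, K, and Q only — synapomorphy for {A, K, Q}.
Trait 2 (derived state '+') is shared by A and Q — a synapomorphy uniting that clade.
Trait 3 groups Q and V, which is incompatible with the clades supported by the remaining characters; treating it as convergent (homoplasy) costs fewer steps than any alternative tree.
Trait 4 (derived state '+') is shared by all ingroup taxa — unites the whole ingroup.
Most parsimonious ingroup topology: (((Q,A),K),V).
V is sister to the clade containing all other ingroup taxa, so it is the earliest-diverging (most basal) ingroup lineage.

V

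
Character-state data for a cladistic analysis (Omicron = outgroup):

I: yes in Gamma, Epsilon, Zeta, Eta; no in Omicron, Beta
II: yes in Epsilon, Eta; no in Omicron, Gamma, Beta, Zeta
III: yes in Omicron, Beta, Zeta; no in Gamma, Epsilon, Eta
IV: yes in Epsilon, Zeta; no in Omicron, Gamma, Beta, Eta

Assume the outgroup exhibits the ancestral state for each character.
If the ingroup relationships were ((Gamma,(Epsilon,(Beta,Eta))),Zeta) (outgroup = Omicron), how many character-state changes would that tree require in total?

Map each character onto ((Gamma,(Epsilon,(Beta,Eta))),Zeta) (rooted by Omicron) and count the minimum state changes it requires (Fitch parsimony):
I: 2; II: 2; III: 2; IV: 2.
Total tree length = 8.

8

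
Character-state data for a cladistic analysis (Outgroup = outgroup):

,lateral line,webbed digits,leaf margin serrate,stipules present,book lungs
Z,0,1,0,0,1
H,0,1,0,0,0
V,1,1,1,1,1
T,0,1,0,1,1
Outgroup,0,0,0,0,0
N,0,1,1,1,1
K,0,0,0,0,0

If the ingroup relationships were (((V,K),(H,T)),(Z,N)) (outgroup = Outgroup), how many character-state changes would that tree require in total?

Map each character onto (((V,K),(H,T)),(Z,N)) (rooted by Outgroup) and count the minimum state changes it requires (Fitch parsimony):
lateral line: 1; webbed digits: 2; leaf margin serrate: 2; stipules present: 3; book lungs: 3.
Total tree length = 11.

11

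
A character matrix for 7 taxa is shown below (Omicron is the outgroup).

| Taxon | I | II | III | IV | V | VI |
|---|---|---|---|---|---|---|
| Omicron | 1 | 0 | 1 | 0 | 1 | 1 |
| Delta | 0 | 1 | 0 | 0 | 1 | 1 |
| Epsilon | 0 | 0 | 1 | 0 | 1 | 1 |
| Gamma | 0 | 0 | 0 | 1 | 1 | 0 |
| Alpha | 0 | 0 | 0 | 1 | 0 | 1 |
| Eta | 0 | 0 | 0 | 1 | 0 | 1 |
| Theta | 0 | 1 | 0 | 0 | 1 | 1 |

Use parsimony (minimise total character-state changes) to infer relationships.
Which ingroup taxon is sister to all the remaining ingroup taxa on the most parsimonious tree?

Epsilon

Character polarity is set by the outgroup: the derived state is whichever differs from the outgroup's state, so for I, III, V, VI the derived state is '0', and for the remaining characters it is '1'.
All ingroup taxa share the derived state '0' for I; it defines the ingroup but does not resolve relationships within it.
II (derived state '1') is shared by Delta and Theta — a synapomorphy uniting that clade.
III: derived state '0' in Alpha, Delta, Eta, Gamma, and Theta only — synapomorphy for {Alpha, Delta, Eta, Gamma, Theta}.
IV: derived state '1' in Alpha, Eta, and Gamma only — synapomorphy for {Alpha, Eta, Gamma}.
Only Alpha and Eta show the derived state '0' for V, supporting them as a clade.
VI: derived state '0' in Gamma only — an autapomorphy, so it tells us nothing about relationships among taxa.
Most parsimonious ingroup topology: (((Delta,Theta),(Gamma,(Alpha,Eta))),Epsilon).
Epsilon is sister to the clade containing all other ingroup taxa, so it is the earliest-diverging (most basal) ingroup lineage.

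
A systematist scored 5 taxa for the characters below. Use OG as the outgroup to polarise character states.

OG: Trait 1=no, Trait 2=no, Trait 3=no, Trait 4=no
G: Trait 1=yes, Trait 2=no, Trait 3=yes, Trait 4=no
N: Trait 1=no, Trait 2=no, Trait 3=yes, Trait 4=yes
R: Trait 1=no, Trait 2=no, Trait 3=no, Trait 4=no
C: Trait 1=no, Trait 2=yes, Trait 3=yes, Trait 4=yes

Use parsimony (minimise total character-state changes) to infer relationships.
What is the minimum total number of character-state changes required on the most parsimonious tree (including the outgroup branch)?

4

The outgroup has state 'no' for every character, so 'yes' is the derived state throughout.
Trait 1 (derived state 'yes') is unique to G (autapomorphy; uninformative for grouping).
Trait 2: derived state 'yes' in C only — an autapomorphy, so it tells us nothing about relationships among taxa.
Trait 3: derived state 'yes' in C, G, and N only — synapomorphy for {C, G, N}.
Trait 4: derived state 'yes' in C and N only — synapomorphy for {C, N}.
Most parsimonious ingroup topology: ((G,(N,C)),R).
Changes per character on this tree: Trait 1: 1; Trait 2: 1; Trait 3: 1; Trait 4: 1.
Total = 4.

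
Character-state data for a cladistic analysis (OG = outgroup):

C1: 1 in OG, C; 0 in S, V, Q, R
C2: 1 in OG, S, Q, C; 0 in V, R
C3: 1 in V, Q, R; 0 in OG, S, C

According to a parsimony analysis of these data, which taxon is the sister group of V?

Character polarity is set by the outgroup: the derived state is whichever differs from the outgroup's state, so for C1, C2 the derived state is '0', and for the remaining characters it is '1'.
C1: derived state '0' in Q, R, S, and V only — synapomorphy for {Q, R, S, V}.
C2 (derived state '0') is shared by R and V — a synapomorphy uniting that clade.
Only Q, R, and V show the derived state '1' for C3, supporting them as a clade.
Most parsimonious ingroup topology: ((S,((V,R),Q)),C).
V and R form a cherry on this tree, so they are sister taxa.

R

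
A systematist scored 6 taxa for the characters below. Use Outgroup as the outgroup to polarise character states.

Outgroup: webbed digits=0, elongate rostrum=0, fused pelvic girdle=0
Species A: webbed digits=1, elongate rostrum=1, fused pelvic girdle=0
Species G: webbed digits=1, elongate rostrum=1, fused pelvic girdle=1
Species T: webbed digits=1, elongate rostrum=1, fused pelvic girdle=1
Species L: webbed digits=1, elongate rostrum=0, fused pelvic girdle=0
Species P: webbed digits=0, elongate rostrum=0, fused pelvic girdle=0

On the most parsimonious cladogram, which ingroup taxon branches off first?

Species P

The outgroup has state '0' for every character, so '1' is the derived state throughout.
Only Species A, Species G, Species L, and Species T show the derived state '1' for webbed digits, supporting them as a clade.
Only Species A, Species G, and Species T show the derived state '1' for elongate rostrum, supporting them as a clade.
fused pelvic girdle (derived state '1') is shared by Species G and Species T — a synapomorphy uniting that clade.
Most parsimonious ingroup topology: (((Species A,(Species G,Species T)),Species L),Species P).
Species P is sister to the clade containing all other ingroup taxa, so it is the earliest-diverging (most basal) ingroup lineage.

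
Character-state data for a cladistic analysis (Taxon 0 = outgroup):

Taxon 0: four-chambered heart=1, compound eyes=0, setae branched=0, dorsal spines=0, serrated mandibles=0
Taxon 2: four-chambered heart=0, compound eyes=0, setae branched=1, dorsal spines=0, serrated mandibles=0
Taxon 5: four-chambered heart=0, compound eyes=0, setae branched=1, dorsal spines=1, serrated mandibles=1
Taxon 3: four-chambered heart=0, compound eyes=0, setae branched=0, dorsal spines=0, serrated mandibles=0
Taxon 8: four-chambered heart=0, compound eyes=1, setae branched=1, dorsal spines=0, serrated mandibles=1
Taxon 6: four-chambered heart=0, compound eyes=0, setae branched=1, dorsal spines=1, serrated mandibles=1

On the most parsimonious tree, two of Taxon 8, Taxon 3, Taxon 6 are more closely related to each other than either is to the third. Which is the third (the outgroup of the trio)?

Taxon 3

Character polarity is set by the outgroup: the derived state is whichever differs from the outgroup's state, so for four-chambered heart the derived state is '0', and for the remaining characters it is '1'.
All ingroup taxa share the derived state '0' for four-chambered heart; it defines the ingroup but does not resolve relationships within it.
compound eyes (derived state '1') is unique to Taxon 8 (autapomorphy; uninformative for grouping).
setae branched (derived state '1') is shared by Taxon 2, Taxon 5, Taxon 6, and Taxon 8 — a synapomorphy uniting that clade.
dorsal spines: derived state '1' in Taxon 5 and Taxon 6 only — synapomorphy for {Taxon 5, Taxon 6}.
serrated mandibles: derived state '1' in Taxon 5, Taxon 6, and Taxon 8 only — synapomorphy for {Taxon 5, Taxon 6, Taxon 8}.
Most parsimonious ingroup topology: ((Taxon 2,((Taxon 5,Taxon 6),Taxon 8)),Taxon 3).
Taxon 6 and Taxon 8 share a more recent common ancestor with each other than either does with Taxon 3, so Taxon 3 is the least closely related of the three.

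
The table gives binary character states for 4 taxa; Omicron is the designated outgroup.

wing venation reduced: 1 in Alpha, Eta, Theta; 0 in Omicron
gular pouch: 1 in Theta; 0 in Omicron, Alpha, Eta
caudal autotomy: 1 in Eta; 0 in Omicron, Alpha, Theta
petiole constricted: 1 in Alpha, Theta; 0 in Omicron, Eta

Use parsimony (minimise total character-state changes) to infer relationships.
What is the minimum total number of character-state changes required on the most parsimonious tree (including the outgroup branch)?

4

The outgroup has state '0' for every character, so '1' is the derived state throughout.
wing venation reduced (derived state '1') is shared by all ingroup taxa — unites the whole ingroup.
gular pouch (derived state '1') is unique to Theta (autapomorphy; uninformative for grouping).
caudal autotomy (derived state '1') is unique to Eta (autapomorphy; uninformative for grouping).
petiole constricted (derived state '1') is shared by Alpha and Theta — a synapomorphy uniting that clade.
Most parsimonious ingroup topology: ((Alpha,Theta),Eta).
Changes per character on this tree: wing venation reduced: 1; gular pouch: 1; caudal autotomy: 1; petiole constricted: 1.
Total = 4.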